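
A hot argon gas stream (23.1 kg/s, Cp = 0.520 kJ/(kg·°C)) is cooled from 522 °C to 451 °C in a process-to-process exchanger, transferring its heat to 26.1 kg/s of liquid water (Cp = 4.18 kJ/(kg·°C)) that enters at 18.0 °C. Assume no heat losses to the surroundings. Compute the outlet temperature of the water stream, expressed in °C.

T_c,out = 25.8 °C

Heat released by hot stream: Q = 23.1 × 0.520 × (522 − 451) = 852.85 kJ/s
Energy balance on cold side (adiabatic exchanger): Q = ṁ_c·Cp_c·(T_c,out − T_c,in)
T_c,out = 18.0 + 852.85/(26.1 × 4.18) = 25.817 °C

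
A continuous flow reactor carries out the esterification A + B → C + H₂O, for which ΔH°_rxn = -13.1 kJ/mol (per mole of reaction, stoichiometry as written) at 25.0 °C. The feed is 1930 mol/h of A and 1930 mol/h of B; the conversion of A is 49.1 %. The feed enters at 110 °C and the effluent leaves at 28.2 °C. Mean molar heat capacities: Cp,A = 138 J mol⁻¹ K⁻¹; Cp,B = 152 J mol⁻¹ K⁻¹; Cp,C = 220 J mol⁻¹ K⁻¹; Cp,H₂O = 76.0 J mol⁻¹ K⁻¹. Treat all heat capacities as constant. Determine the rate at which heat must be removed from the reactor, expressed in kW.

Extent of reaction ξ = 0.491 × 1930 = 947.63 mol/h
Reaction term: ξ·ΔH°_rxn = 947.63 × -13.1 = -12414 kJ/h
Sensible, feed 110→25 °C: -47574 kJ/h
Outlet flows (mol/h): A 982.37, B 982.37, C 947.63, H₂O 947.63
Sensible, products 25→28.2 °C: 1809.2 kJ/h
Q = ΔH = -58179 kJ/h = -16.161 kW
Heat removed = 16.161 kW

Q_out = 16.2 kW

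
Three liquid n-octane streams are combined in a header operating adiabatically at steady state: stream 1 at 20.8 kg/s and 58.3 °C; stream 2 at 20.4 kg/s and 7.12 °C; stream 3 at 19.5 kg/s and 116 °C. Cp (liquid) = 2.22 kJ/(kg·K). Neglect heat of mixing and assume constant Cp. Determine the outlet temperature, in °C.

Energy balance with Q = 0: Σ ṁᵢCp,ᵢ(T_out − Tᵢ) = 0
T_out = Σ ṁᵢCp,ᵢTᵢ / Σ ṁᵢCp,ᵢ
      = 8036.2 / 134.75 = 59.636 °C

T_out = 59.6 °C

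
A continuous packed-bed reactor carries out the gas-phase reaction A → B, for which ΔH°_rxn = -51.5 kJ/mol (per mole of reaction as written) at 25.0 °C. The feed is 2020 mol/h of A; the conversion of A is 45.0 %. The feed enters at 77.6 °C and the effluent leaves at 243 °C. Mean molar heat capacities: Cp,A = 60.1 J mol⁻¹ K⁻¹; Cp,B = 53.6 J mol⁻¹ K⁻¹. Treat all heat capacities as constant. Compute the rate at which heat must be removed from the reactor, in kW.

Extent of reaction ξ = 0.450 × 2020 = 909 mol/h
Reaction term: ξ·ΔH°_rxn = 909 × -51.5 = -46814 kJ/h
Sensible, feed 77.6→25 °C: -6385.7 kJ/h
Outlet flows (mol/h): A 1111, B 909
Sensible, products 25→243 °C: 25178 kJ/h
Q = ΔH = -28022 kJ/h = -7.7838 kW
Heat removed = 7.7838 kW

Q_out = 7.78 kW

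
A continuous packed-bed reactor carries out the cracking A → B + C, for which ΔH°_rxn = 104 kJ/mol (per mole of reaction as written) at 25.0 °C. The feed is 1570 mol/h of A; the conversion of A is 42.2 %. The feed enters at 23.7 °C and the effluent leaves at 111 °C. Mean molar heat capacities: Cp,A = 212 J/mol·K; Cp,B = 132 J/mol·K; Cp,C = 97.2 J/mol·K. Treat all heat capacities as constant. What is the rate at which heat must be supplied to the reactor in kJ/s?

Extent of reaction ξ = 0.422 × 1570 = 662.54 mol/h
Reaction term: ξ·ΔH°_rxn = 662.54 × 104 = 68904 kJ/h
Sensible, feed 23.7→25 °C: 432.69 kJ/h
Outlet flows (mol/h): A 907.46, B 662.54, C 662.54
Sensible, products 25→111 °C: 29604 kJ/h
Q = ΔH = 98941 kJ/h = 27.484 kW
Heat supplied = 27.484 kJ/s

Q_in = 27.5 kJ/s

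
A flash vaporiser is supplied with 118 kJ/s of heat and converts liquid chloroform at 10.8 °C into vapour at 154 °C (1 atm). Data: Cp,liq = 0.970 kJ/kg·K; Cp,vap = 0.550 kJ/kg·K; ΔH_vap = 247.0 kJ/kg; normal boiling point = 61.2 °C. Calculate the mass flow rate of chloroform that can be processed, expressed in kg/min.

Δh = 0.970×(61.2−10.8) + 247.0 + 0.550×(154−61.2) = 346.93 kJ/kg
Q = 118 kJ/s = 118 kJ/s = 7080 kJ/min
ṁ = Q/Δh = 7080 / 346.93 = 20.408 kg/min

ṁ = 20.4 kg/min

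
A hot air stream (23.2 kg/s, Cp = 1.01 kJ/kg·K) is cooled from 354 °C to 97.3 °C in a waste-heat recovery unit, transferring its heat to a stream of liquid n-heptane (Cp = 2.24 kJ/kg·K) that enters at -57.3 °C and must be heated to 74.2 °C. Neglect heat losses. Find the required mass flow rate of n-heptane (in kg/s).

Heat released by hot stream: Q = 23.2 × 1.01 × (354 − 97.3) = 6015 kJ/s
Energy balance on cold side (adiabatic exchanger): Q = ṁ_c·Cp_c·(T_c,out − T_c,in)
ṁ_c = 6015 / [2.24 × (74.2 − -57.3)] = 20.42 kg/s

ṁ_c = 20.4 kg/s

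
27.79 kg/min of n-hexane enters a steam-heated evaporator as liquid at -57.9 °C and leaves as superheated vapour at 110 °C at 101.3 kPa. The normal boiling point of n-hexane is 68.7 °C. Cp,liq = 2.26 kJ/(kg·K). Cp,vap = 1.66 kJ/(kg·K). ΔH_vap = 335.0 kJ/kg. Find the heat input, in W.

liquid -57.9→68.7 °C: 286.12 kJ/kg
vaporisation at 68.7 °C: 335 kJ/kg
vapour 68.7→110 °C: 68.558 kJ/kg
Δh = 286.12 + 335 + 68.558 = 689.67 kJ/kg
Q = ṁ·Δh = 27.79 kg/min × 689.67 kJ/kg = 19166 kJ/min
|Q| = 319.43 kW = 319430 W

Q = 319000 W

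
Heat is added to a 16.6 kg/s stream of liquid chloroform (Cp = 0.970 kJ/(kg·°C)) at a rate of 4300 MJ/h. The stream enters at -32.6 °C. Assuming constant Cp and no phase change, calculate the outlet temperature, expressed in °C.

Q = 4300 MJ/h = 1194.4 kJ/s
ΔT = Q/(ṁ·Cp) = 1194.4/(16.6×0.970) = 74.18 K
T_out = -32.6 + 74.18 = 41.58 °C

T_out = 41.6 °C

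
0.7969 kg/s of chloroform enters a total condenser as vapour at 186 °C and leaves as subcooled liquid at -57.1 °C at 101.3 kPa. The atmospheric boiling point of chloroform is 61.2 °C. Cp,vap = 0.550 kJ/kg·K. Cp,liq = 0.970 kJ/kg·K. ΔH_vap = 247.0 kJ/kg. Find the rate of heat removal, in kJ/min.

Q_c = 20600 kJ/min

vapour 186→61.2 °C: -68.64 kJ/kg
condensation at 61.2 °C: -247 kJ/kg
liquid 61.2→-57.1 °C: -114.75 kJ/kg
Δh = -68.64 + -247 + -114.75 = -430.39 kJ/kg
Q = ṁ·Δh = 0.7969 kg/s × -430.39 kJ/kg = -342.98 kJ/s
|Q| = 342.98 kW = 20579 kJ/min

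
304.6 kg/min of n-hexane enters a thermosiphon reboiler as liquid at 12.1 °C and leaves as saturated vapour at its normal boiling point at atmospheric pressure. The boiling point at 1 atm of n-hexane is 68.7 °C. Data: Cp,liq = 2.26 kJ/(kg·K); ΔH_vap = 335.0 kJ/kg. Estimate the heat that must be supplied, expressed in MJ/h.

Q = 8460 MJ/h

liquid 12.1→68.7 °C: 127.92 kJ/kg
vaporisation at 68.7 °C: 335 kJ/kg
Δh = 127.92 + 335 = 462.92 kJ/kg
Q = ṁ·Δh = 304.6 kg/min × 462.92 kJ/kg = 141000 kJ/min
|Q| = 2350.1 kW = 8460.3 MJ/h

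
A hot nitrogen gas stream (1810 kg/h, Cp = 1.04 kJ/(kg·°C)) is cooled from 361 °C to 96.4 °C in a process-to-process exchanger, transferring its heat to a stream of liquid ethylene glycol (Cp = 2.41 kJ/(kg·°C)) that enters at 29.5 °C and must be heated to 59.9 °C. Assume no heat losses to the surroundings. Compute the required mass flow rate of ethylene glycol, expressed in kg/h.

ṁ_c = 6800 kg/h

Heat released by hot stream: Q = 1810 × 1.04 × (361 − 96.4) = 498080 kJ/h
Energy balance on cold side (adiabatic exchanger): Q = ṁ_c·Cp_c·(T_c,out − T_c,in)
ṁ_c = 498080 / [2.41 × (59.9 − 29.5)] = 6798.5 kg/h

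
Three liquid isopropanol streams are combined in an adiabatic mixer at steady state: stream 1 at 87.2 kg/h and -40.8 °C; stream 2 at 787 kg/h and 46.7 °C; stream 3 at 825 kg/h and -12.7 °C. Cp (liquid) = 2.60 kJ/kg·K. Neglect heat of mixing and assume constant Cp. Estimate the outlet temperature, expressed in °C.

T_out = 13.4 °C

Energy balance with Q = 0: Σ ṁᵢCp,ᵢ(T_out − Tᵢ) = 0
T_out = Σ ṁᵢCp,ᵢTᵢ / Σ ṁᵢCp,ᵢ
      = 59066 / 4417.9 = 13.37 °C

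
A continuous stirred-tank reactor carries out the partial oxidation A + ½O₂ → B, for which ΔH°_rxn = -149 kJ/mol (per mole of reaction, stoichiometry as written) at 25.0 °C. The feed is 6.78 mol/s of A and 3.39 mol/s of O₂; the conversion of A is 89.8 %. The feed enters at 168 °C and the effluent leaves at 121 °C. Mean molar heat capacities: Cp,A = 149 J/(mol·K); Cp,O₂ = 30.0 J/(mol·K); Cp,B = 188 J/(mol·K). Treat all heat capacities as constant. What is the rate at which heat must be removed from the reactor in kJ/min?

Extent of reaction ξ = 0.898 × 6.78 = 6.0884 mol/s
Reaction term: ξ·ΔH°_rxn = 6.0884 × -149 = -907.18 kJ/s
Sensible, feed 168→25 °C: -159 kJ/s
Outlet flows (mol/s): A 0.69156, O₂ 0.34578, B 6.0884
Sensible, products 25→121 °C: 120.77 kJ/s
Q = ΔH = -945.41 kJ/s = -945.41 kW
Heat removed = 56725 kJ/min

Q_out = 56700 kJ/min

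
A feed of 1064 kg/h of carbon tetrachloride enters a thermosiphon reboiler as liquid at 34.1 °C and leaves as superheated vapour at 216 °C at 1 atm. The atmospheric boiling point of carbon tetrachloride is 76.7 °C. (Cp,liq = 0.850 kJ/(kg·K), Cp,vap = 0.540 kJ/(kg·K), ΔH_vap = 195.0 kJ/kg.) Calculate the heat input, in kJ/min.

Q = 5430 kJ/min

liquid 34.1→76.7 °C: 36.21 kJ/kg
vaporisation at 76.7 °C: 195 kJ/kg
vapour 76.7→216 °C: 75.222 kJ/kg
Δh = 36.21 + 195 + 75.222 = 306.43 kJ/kg
Q = ṁ·Δh = 1064 kg/h × 306.43 kJ/kg = 326040 kJ/h
|Q| = 90.568 kW = 5434.1 kJ/min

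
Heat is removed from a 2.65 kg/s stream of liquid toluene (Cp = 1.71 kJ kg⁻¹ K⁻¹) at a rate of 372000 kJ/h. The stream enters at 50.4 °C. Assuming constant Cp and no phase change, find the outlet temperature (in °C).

T_out = 27.6 °C

Q = 372000 kJ/h = 103.33 kJ/s
ΔT = Q/(ṁ·Cp) = 103.33/(2.65×1.71) = 22.803 K
T_out = 50.4 − 22.803 = 27.597 °C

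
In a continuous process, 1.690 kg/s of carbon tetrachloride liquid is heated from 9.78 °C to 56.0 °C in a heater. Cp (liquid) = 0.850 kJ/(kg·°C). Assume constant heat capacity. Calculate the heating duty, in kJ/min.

Q = 3980 kJ/min

Q = ṁ·Cp·ΔT = 1.690 × 0.850 × (56.0 − 9.78) = 66.395 kJ/s
Heating duty = 3983.7 kJ/min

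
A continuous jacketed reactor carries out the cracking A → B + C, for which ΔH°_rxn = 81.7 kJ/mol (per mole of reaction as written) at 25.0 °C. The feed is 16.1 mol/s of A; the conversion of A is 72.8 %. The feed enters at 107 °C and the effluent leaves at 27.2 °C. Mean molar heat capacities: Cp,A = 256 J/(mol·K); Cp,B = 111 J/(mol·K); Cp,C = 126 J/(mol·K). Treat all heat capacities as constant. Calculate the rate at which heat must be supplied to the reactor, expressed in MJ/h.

Q_in = 2260 MJ/h

Extent of reaction ξ = 0.728 × 16.1 = 11.721 mol/s
Reaction term: ξ·ΔH°_rxn = 11.721 × 81.7 = 957.59 kJ/s
Sensible, feed 107→25 °C: -337.97 kJ/s
Outlet flows (mol/s): A 4.3792, B 11.721, C 11.721
Sensible, products 25→27.2 °C: 8.5776 kJ/s
Q = ΔH = 628.2 kJ/s = 628.2 kW
Heat supplied = 2261.5 MJ/h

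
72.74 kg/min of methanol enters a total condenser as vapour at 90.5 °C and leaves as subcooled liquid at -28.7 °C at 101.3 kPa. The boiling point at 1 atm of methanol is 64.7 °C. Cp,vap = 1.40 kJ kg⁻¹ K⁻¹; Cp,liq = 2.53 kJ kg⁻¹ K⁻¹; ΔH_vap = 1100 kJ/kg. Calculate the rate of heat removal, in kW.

vapour 90.5→64.7 °C: -36.12 kJ/kg
condensation at 64.7 °C: -1100 kJ/kg
liquid 64.7→-28.7 °C: -236.3 kJ/kg
Δh = -36.12 + -1100 + -236.3 = -1372.4 kJ/kg
Q = ṁ·Δh = 72.74 kg/min × -1372.4 kJ/kg = -99830 kJ/min
|Q| = 1663.8 kW

Q_c = 1660 kW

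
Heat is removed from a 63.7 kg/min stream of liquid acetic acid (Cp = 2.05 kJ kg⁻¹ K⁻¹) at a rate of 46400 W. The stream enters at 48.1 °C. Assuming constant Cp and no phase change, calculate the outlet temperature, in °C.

Q = 46400 W = 2784 kJ/min
ΔT = Q/(ṁ·Cp) = 2784/(63.7×2.05) = 21.319 K
T_out = 48.1 − 21.319 = 26.781 °C

T_out = 26.8 °C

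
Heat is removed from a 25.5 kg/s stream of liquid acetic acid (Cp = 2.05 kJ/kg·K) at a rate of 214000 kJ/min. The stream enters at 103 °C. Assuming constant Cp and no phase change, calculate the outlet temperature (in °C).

Q = 214000 kJ/min = 3566.7 kJ/s
ΔT = Q/(ṁ·Cp) = 3566.7/(25.5×2.05) = 68.229 K
T_out = 103 − 68.229 = 34.771 °C

T_out = 34.8 °C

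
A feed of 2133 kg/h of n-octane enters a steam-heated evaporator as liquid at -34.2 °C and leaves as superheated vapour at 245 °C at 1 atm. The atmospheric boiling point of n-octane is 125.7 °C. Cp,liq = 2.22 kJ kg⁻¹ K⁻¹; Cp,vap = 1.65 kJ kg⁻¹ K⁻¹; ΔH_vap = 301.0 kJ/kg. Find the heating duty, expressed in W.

Q = 505000 W

liquid -34.2→125.7 °C: 354.98 kJ/kg
vaporisation at 125.7 °C: 301 kJ/kg
vapour 125.7→245 °C: 196.84 kJ/kg
Δh = 354.98 + 301 + 196.84 = 852.82 kJ/kg
Q = ṁ·Δh = 2133 kg/h × 852.82 kJ/kg = 1.8191e+06 kJ/h
|Q| = 505.3 kW = 505300 W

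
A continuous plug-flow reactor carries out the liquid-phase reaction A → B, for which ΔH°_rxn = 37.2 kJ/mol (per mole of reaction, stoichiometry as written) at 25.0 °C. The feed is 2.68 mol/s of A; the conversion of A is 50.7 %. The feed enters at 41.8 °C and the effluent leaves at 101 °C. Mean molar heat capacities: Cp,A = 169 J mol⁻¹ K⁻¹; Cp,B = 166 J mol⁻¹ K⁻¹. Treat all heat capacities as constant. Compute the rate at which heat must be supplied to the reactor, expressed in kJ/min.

Q_in = 4620 kJ/min

Extent of reaction ξ = 0.507 × 2.68 = 1.3588 mol/s
Reaction term: ξ·ΔH°_rxn = 1.3588 × 37.2 = 50.546 kJ/s
Sensible, feed 41.8→25 °C: -7.6091 kJ/s
Outlet flows (mol/s): A 1.3212, B 1.3588
Sensible, products 25→101 °C: 34.112 kJ/s
Q = ΔH = 77.049 kJ/s = 77.049 kW
Heat supplied = 4622.9 kJ/min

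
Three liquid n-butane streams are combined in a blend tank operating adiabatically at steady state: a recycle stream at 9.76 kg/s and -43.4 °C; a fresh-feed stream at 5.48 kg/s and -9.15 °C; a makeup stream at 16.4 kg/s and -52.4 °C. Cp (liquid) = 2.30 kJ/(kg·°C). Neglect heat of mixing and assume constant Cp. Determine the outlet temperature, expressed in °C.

No heat crosses the boundary, so H_out = H_in.
Σ ṁᵢCp,ᵢTᵢ = 9.76×2.30×-43.4 + 5.48×2.30×-9.15 + 16.4×2.30×-52.4 = -3066.1
Σ ṁᵢCp,ᵢ = 9.76×2.30 + 5.48×2.30 + 16.4×2.30 = 72.772
T_out = -3066.1 / 72.772 = -42.133 °C

T_out = -42.1 °C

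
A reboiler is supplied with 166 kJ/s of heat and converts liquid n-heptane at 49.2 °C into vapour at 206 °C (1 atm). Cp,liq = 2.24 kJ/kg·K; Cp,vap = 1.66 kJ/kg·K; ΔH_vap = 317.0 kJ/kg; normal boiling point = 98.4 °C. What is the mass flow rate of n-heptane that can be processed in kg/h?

ṁ = 986 kg/h

Δh = 2.24×(98.4−49.2) + 317.0 + 1.66×(206−98.4) = 605.82 kJ/kg
Q = 166 kJ/s = 166 kJ/s = 597600 kJ/h
ṁ = Q/Δh = 597600 / 605.82 = 986.43 kg/h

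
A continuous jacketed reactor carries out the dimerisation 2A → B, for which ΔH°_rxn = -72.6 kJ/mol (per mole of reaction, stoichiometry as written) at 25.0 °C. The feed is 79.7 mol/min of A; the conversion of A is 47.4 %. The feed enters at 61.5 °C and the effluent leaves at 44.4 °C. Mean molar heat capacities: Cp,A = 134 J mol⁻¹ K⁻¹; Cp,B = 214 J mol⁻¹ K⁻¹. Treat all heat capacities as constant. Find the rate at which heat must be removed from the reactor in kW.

Extent of reaction ξ = 0.474 × 79.7 / 2 = 18.889 mol/min
Reaction term: ξ·ΔH°_rxn = 18.889 × -72.6 = -1371.3 kJ/min
Sensible, feed 61.5→25 °C: -389.81 kJ/min
Outlet flows (mol/min): A 41.922, B 18.889
Sensible, products 25→44.4 °C: 187.4 kJ/min
Q = ΔH = -1573.7 kJ/min = -26.229 kW
Heat removed = 26.229 kW

Q_out = 26.2 kW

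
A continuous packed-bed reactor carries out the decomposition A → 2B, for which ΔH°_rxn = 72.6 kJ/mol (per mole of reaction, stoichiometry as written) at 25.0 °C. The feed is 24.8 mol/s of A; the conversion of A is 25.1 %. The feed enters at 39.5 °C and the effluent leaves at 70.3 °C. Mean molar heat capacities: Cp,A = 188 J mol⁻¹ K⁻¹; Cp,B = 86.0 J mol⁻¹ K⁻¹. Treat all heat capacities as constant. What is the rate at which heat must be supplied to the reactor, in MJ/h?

Q_in = 2130 MJ/h

Extent of reaction ξ = 0.251 × 24.8 = 6.2248 mol/s
Reaction term: ξ·ΔH°_rxn = 6.2248 × 72.6 = 451.92 kJ/s
Sensible, feed 39.5→25 °C: -67.605 kJ/s
Outlet flows (mol/s): A 18.575, B 12.45
Sensible, products 25→70.3 °C: 206.69 kJ/s
Q = ΔH = 591.01 kJ/s = 591.01 kW
Heat supplied = 2127.6 MJ/h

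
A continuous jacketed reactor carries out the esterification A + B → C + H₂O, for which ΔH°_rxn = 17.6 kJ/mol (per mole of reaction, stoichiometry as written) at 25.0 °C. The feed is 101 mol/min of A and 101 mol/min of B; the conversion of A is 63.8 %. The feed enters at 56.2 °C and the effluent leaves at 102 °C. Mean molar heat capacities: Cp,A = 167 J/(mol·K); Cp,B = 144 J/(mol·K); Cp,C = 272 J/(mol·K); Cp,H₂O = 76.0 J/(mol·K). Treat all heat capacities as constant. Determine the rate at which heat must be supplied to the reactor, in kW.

Extent of reaction ξ = 0.638 × 101 = 64.438 mol/min
Reaction term: ξ·ΔH°_rxn = 64.438 × 17.6 = 1134.1 kJ/min
Sensible, feed 56.2→25 °C: -980.02 kJ/min
Outlet flows (mol/min): A 36.562, B 36.562, C 64.438, H₂O 64.438
Sensible, products 25→102 °C: 2602.2 kJ/min
Q = ΔH = 2756.3 kJ/min = 45.939 kW
Heat supplied = 45.939 kW

Q_in = 45.9 kW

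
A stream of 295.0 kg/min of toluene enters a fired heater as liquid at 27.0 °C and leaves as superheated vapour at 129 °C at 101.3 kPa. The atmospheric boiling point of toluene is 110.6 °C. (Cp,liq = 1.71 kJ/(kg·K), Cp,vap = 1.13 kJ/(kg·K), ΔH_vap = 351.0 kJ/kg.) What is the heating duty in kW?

liquid 27.0→110.6 °C: 142.96 kJ/kg
vaporisation at 110.6 °C: 351 kJ/kg
vapour 110.6→129 °C: 20.792 kJ/kg
Δh = 142.96 + 351 + 20.792 = 514.75 kJ/kg
Q = ṁ·Δh = 295.0 kg/min × 514.75 kJ/kg = 151850 kJ/min
|Q| = 2530.8 kW

Q = 2530 kW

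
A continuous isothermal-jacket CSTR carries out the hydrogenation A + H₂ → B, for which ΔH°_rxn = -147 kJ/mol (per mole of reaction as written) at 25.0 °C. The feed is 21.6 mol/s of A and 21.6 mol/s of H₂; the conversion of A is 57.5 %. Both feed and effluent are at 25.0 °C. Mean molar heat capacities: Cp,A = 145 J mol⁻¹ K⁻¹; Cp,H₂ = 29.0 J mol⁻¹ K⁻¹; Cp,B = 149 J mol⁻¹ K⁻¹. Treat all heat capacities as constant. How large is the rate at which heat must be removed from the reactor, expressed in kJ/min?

Q_out = 110000 kJ/min

Extent of reaction ξ = 0.575 × 21.6 = 12.42 mol/s
Reaction term: ξ·ΔH°_rxn = 12.42 × -147 = -1825.7 kJ/s
Q = ΔH = -1825.7 kJ/s = -1825.7 kW
Heat removed = 109540 kJ/min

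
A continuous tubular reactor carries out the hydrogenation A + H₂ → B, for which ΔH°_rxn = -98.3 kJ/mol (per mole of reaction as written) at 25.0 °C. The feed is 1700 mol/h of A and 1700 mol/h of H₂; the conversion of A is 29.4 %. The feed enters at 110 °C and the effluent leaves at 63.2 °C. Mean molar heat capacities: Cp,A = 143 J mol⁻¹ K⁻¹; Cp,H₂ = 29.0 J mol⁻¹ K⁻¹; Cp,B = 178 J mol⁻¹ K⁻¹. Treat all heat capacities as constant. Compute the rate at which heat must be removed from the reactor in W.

Q_out = 17400 W

Extent of reaction ξ = 0.294 × 1700 = 499.8 mol/h
Reaction term: ξ·ΔH°_rxn = 499.8 × -98.3 = -49130 kJ/h
Sensible, feed 110→25 °C: -24854 kJ/h
Outlet flows (mol/h): A 1200.2, H₂ 1200.2, B 499.8
Sensible, products 25→63.2 °C: 11284 kJ/h
Q = ΔH = -62700 kJ/h = -17.417 kW
Heat removed = 17417 W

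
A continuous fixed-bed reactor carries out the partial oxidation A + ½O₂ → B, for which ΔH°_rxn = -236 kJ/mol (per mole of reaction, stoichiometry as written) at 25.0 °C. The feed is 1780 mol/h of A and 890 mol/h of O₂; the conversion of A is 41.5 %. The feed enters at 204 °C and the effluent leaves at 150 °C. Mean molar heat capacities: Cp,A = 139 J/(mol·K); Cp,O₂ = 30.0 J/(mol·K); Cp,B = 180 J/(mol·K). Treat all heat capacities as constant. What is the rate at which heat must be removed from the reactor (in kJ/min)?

Extent of reaction ξ = 0.415 × 1780 = 738.7 mol/h
Reaction term: ξ·ΔH°_rxn = 738.7 × -236 = -174330 kJ/h
Sensible, feed 204→25 °C: -49067 kJ/h
Outlet flows (mol/h): A 1041.3, O₂ 520.65, B 738.7
Sensible, products 25→150 °C: 36666 kJ/h
Q = ΔH = -186730 kJ/h = -51.871 kW
Heat removed = 3112.2 kJ/min

Q_out = 3110 kJ/min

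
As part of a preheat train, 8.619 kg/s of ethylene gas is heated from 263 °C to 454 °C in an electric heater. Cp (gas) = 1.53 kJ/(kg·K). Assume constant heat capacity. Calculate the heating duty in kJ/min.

Q = ṁ·Cp·ΔT = 8.619 × 1.53 × (454 − 263) = 2518.7 kJ/s
Heating duty = 151120 kJ/min

Q = 151000 kJ/min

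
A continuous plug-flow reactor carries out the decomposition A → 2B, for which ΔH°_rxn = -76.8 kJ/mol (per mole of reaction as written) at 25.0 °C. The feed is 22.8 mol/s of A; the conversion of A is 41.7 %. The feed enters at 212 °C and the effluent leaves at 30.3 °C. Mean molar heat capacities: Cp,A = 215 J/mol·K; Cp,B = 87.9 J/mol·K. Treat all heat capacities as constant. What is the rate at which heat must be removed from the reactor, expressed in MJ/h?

Q_out = 5840 MJ/h

Extent of reaction ξ = 0.417 × 22.8 = 9.5076 mol/s
Reaction term: ξ·ΔH°_rxn = 9.5076 × -76.8 = -730.18 kJ/s
Sensible, feed 212→25 °C: -916.67 kJ/s
Outlet flows (mol/s): A 13.292, B 19.015
Sensible, products 25→30.3 °C: 24.005 kJ/s
Q = ΔH = -1622.9 kJ/s = -1622.9 kW
Heat removed = 5842.3 MJ/h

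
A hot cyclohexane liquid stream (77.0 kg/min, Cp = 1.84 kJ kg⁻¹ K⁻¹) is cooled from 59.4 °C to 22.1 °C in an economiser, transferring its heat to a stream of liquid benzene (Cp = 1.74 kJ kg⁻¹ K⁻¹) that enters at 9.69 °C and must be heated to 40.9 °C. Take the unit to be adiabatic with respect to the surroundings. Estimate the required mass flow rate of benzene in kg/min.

Heat released by hot stream: Q = 77.0 × 1.84 × (59.4 − 22.1) = 5284.7 kJ/min
Energy balance on cold side (adiabatic exchanger): Q = ṁ_c·Cp_c·(T_c,out − T_c,in)
ṁ_c = 5284.7 / [1.74 × (40.9 − 9.69)] = 97.314 kg/min

ṁ_c = 97.3 kg/min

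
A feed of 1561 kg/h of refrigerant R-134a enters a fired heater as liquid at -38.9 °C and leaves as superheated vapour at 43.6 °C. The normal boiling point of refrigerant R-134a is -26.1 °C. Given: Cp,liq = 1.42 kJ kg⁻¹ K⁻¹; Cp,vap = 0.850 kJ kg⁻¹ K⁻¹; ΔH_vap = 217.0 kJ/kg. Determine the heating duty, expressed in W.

liquid -38.9→-26.1 °C: 18.176 kJ/kg
vaporisation at -26.1 °C: 217 kJ/kg
vapour -26.1→43.6 °C: 59.245 kJ/kg
Δh = 18.176 + 217 + 59.245 = 294.42 kJ/kg
Q = ṁ·Δh = 1561 kg/h × 294.42 kJ/kg = 459590 kJ/h
|Q| = 127.66 kW = 127660 W

Q = 128000 W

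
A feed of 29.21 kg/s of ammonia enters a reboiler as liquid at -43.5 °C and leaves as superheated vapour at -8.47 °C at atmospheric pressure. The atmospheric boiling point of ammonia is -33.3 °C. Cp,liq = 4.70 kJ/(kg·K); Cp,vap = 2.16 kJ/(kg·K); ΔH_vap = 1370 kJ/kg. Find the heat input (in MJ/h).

Q = 155000 MJ/h

liquid -43.5→-33.3 °C: 47.94 kJ/kg
vaporisation at -33.3 °C: 1370 kJ/kg
vapour -33.3→-8.47 °C: 53.633 kJ/kg
Δh = 47.94 + 1370 + 53.633 = 1471.6 kJ/kg
Q = ṁ·Δh = 29.21 kg/s × 1471.6 kJ/kg = 42985 kJ/s
|Q| = 42985 kW = 154740 MJ/h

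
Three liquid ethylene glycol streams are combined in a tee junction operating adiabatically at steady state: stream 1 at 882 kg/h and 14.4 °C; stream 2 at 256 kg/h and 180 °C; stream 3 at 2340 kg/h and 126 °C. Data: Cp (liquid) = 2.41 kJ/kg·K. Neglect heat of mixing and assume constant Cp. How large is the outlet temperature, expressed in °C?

Energy balance with Q = 0: Σ ṁᵢCp,ᵢ(T_out − Tᵢ) = 0
T_out = Σ ṁᵢCp,ᵢTᵢ / Σ ṁᵢCp,ᵢ
      = 852230 / 8382 = 101.67 °C

T_out = 102 °C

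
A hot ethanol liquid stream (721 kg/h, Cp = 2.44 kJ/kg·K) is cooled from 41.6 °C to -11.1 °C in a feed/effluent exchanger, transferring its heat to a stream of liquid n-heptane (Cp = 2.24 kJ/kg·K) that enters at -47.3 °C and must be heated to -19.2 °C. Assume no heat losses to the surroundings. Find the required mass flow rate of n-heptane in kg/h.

ṁ_c = 1470 kg/h

Heat released by hot stream: Q = 721 × 2.44 × (41.6 − -11.1) = 92712 kJ/h
Energy balance on cold side (adiabatic exchanger): Q = ṁ_c·Cp_c·(T_c,out − T_c,in)
ṁ_c = 92712 / [2.24 × (-19.2 − -47.3)] = 1472.9 kg/h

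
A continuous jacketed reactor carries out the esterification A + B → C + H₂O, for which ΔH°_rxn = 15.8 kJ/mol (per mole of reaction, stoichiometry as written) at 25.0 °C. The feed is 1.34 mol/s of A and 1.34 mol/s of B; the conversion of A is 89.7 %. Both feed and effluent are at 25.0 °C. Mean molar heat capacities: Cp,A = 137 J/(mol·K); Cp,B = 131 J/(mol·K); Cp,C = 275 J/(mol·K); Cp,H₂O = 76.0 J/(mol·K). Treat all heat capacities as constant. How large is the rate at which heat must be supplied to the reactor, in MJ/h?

Q_in = 68.4 MJ/h

Extent of reaction ξ = 0.897 × 1.34 = 1.202 mol/s
Reaction term: ξ·ΔH°_rxn = 1.202 × 15.8 = 18.991 kJ/s
Q = ΔH = 18.991 kJ/s = 18.991 kW
Heat supplied = 68.369 MJ/h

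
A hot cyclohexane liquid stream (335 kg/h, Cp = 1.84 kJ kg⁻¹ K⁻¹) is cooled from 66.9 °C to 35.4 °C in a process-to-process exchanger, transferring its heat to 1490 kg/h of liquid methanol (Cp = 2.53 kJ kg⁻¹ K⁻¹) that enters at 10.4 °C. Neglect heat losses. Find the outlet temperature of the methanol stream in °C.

T_c,out = 15.6 °C

Heat released by hot stream: Q = 335 × 1.84 × (66.9 − 35.4) = 19417 kJ/h
Energy balance on cold side (adiabatic exchanger): Q = ṁ_c·Cp_c·(T_c,out − T_c,in)
T_c,out = 10.4 + 19417/(1490 × 2.53) = 15.551 °C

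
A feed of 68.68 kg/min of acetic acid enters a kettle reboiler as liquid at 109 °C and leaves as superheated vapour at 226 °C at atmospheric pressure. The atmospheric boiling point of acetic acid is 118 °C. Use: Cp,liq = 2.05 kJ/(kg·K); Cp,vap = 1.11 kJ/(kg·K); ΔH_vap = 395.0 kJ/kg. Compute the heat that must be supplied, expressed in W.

liquid 109→118 °C: 18.45 kJ/kg
vaporisation at 118 °C: 395 kJ/kg
vapour 118→226 °C: 119.88 kJ/kg
Δh = 18.45 + 395 + 119.88 = 533.33 kJ/kg
Q = ṁ·Δh = 68.68 kg/min × 533.33 kJ/kg = 36629 kJ/min
|Q| = 610.49 kW = 610490 W

Q = 610000 W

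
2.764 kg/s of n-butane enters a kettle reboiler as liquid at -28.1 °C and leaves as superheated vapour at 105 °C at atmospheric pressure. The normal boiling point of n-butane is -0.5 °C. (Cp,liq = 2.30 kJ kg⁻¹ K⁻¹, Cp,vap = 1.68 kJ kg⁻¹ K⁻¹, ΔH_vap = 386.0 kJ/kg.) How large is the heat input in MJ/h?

Q = 6240 MJ/h

liquid -28.1→-0.5 °C: 63.48 kJ/kg
vaporisation at -0.5 °C: 386 kJ/kg
vapour -0.5→105 °C: 177.24 kJ/kg
Δh = 63.48 + 386 + 177.24 = 626.72 kJ/kg
Q = ṁ·Δh = 2.764 kg/s × 626.72 kJ/kg = 1732.3 kJ/s
|Q| = 1732.3 kW = 6236.1 MJ/h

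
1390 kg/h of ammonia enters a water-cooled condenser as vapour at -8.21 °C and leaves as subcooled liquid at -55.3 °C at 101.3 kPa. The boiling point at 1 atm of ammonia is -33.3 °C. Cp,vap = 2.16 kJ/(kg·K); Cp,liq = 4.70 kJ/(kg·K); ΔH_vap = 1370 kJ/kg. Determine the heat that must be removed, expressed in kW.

Q_c = 590 kW

vapour -8.21→-33.3 °C: -54.194 kJ/kg
condensation at -33.3 °C: -1370 kJ/kg
liquid -33.3→-55.3 °C: -103.4 kJ/kg
Δh = -54.194 + -1370 + -103.4 = -1527.6 kJ/kg
Q = ṁ·Δh = 1390 kg/h × -1527.6 kJ/kg = -2.1234e+06 kJ/h
|Q| = 589.82 kW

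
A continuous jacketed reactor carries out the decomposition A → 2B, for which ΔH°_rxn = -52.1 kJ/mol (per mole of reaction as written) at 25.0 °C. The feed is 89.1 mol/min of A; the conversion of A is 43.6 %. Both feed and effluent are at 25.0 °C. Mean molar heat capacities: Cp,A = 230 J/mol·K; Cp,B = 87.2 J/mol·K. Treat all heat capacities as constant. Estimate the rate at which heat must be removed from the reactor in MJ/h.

Q_out = 121 MJ/h

Extent of reaction ξ = 0.436 × 89.1 = 38.848 mol/min
Reaction term: ξ·ΔH°_rxn = 38.848 × -52.1 = -2024 kJ/min
Q = ΔH = -2024 kJ/min = -33.733 kW
Heat removed = 121.44 MJ/h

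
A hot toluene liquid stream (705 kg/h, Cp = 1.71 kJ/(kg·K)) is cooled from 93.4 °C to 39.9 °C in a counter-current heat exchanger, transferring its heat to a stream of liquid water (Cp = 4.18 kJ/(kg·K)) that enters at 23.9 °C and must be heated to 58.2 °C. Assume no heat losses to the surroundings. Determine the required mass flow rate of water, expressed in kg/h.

ṁ_c = 450 kg/h

Heat released by hot stream: Q = 705 × 1.71 × (93.4 − 39.9) = 64497 kJ/h
Energy balance on cold side (adiabatic exchanger): Q = ṁ_c·Cp_c·(T_c,out − T_c,in)
ṁ_c = 64497 / [4.18 × (58.2 − 23.9)] = 449.85 kg/h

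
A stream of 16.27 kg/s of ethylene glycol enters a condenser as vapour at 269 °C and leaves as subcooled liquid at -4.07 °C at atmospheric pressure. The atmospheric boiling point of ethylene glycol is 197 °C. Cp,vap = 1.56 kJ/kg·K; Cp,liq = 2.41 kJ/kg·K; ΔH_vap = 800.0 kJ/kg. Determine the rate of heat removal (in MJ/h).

Q_c = 81800 MJ/h

vapour 269→197 °C: -112.32 kJ/kg
condensation at 197 °C: -800 kJ/kg
liquid 197→-4.07 °C: -484.58 kJ/kg
Δh = -112.32 + -800 + -484.58 = -1396.9 kJ/kg
Q = ṁ·Δh = 16.27 kg/s × -1396.9 kJ/kg = -22728 kJ/s
|Q| = 22728 kW = 81819 MJ/h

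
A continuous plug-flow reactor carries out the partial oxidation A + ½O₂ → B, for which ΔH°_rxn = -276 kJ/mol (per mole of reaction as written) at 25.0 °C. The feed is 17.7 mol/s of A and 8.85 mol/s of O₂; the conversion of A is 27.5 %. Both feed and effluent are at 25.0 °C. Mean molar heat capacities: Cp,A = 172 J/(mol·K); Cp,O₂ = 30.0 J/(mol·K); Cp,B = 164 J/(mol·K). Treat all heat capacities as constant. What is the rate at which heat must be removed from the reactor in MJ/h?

Q_out = 4840 MJ/h

Extent of reaction ξ = 0.275 × 17.7 = 4.8675 mol/s
Reaction term: ξ·ΔH°_rxn = 4.8675 × -276 = -1343.4 kJ/s
Q = ΔH = -1343.4 kJ/s = -1343.4 kW
Heat removed = 4836.3 MJ/h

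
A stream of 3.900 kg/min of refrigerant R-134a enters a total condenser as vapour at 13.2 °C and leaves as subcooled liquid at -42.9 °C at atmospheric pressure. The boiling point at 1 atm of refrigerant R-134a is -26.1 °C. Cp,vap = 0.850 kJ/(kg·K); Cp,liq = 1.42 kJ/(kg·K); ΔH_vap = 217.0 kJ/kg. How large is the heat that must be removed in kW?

vapour 13.2→-26.1 °C: -33.405 kJ/kg
condensation at -26.1 °C: -217 kJ/kg
liquid -26.1→-42.9 °C: -23.856 kJ/kg
Δh = -33.405 + -217 + -23.856 = -274.26 kJ/kg
Q = ṁ·Δh = 3.900 kg/min × -274.26 kJ/kg = -1069.6 kJ/min
|Q| = 17.827 kW

Q_c = 17.8 kW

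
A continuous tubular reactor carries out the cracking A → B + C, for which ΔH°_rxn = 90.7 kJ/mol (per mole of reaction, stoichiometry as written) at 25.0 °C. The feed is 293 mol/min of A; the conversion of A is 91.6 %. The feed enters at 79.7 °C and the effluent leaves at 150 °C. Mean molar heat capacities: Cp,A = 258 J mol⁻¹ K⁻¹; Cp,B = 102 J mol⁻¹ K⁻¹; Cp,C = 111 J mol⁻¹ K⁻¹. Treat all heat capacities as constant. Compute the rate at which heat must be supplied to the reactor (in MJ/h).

Extent of reaction ξ = 0.916 × 293 = 268.39 mol/min
Reaction term: ξ·ΔH°_rxn = 268.39 × 90.7 = 24343 kJ/min
Sensible, feed 79.7→25 °C: -4135 kJ/min
Outlet flows (mol/min): A 24.612, B 268.39, C 268.39
Sensible, products 25→150 °C: 7939.6 kJ/min
Q = ΔH = 28147 kJ/min = 469.12 kW
Heat supplied = 1688.8 MJ/h

Q_in = 1690 MJ/h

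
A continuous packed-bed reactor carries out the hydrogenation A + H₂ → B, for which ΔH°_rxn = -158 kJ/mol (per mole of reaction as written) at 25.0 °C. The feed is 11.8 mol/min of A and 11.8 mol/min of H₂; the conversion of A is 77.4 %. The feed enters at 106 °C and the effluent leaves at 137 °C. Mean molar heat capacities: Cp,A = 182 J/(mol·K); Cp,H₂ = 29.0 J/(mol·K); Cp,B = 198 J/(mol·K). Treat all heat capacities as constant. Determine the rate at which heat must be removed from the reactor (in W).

Extent of reaction ξ = 0.774 × 11.8 = 9.1332 mol/min
Reaction term: ξ·ΔH°_rxn = 9.1332 × -158 = -1443 kJ/min
Sensible, feed 106→25 °C: -201.67 kJ/min
Outlet flows (mol/min): A 2.6668, H₂ 2.6668, B 9.1332
Sensible, products 25→137 °C: 265.56 kJ/min
Q = ΔH = -1379.2 kJ/min = -22.986 kW
Heat removed = 22986 W

Q_out = 23000 W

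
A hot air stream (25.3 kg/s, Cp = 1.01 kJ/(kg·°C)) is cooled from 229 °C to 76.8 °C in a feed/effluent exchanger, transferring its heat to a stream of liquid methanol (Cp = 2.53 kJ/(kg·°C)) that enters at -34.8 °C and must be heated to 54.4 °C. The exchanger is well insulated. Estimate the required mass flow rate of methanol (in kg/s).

Heat released by hot stream: Q = 25.3 × 1.01 × (229 − 76.8) = 3889.2 kJ/s
Energy balance on cold side (adiabatic exchanger): Q = ṁ_c·Cp_c·(T_c,out − T_c,in)
ṁ_c = 3889.2 / [2.53 × (54.4 − -34.8)] = 17.233 kg/s

ṁ_c = 17.2 kg/s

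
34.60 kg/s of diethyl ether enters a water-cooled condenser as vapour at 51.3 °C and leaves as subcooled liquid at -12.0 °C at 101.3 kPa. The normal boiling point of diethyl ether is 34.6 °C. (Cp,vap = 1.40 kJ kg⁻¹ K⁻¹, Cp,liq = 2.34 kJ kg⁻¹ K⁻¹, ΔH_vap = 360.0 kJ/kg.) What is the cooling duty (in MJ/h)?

Q_c = 61300 MJ/h

vapour 51.3→34.6 °C: -23.38 kJ/kg
condensation at 34.6 °C: -360 kJ/kg
liquid 34.6→-12.0 °C: -109.04 kJ/kg
Δh = -23.38 + -360 + -109.04 = -492.42 kJ/kg
Q = ṁ·Δh = 34.60 kg/s × -492.42 kJ/kg = -17038 kJ/s
|Q| = 17038 kW = 61336 MJ/h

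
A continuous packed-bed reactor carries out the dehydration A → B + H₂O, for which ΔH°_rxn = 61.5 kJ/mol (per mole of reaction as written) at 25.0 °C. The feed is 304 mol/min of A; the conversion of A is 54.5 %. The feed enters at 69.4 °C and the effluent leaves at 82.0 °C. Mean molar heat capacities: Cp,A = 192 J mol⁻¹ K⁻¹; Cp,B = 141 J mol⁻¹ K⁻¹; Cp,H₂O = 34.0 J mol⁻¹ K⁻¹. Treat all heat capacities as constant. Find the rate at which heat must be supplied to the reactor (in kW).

Q_in = 179 kW

Extent of reaction ξ = 0.545 × 304 = 165.68 mol/min
Reaction term: ξ·ΔH°_rxn = 165.68 × 61.5 = 10189 kJ/min
Sensible, feed 69.4→25 °C: -2591.5 kJ/min
Outlet flows (mol/min): A 138.32, B 165.68, H₂O 165.68
Sensible, products 25→82.0 °C: 3166.4 kJ/min
Q = ΔH = 10764 kJ/min = 179.4 kW
Heat supplied = 179.4 kW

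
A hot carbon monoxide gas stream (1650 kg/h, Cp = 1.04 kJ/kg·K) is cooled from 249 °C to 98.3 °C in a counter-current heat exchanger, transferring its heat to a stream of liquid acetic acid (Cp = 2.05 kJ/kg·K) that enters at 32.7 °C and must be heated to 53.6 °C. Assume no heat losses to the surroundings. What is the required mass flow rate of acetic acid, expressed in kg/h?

ṁ_c = 6040 kg/h

Heat released by hot stream: Q = 1650 × 1.04 × (249 − 98.3) = 258600 kJ/h
Energy balance on cold side (adiabatic exchanger): Q = ṁ_c·Cp_c·(T_c,out − T_c,in)
ṁ_c = 258600 / [2.05 × (53.6 − 32.7)] = 6035.7 kg/h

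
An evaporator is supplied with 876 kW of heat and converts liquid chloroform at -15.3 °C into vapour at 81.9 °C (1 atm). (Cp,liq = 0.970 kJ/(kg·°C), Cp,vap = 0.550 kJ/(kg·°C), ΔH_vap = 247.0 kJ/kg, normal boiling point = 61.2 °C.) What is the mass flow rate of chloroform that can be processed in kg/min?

ṁ = 158 kg/min

Δh = 0.970×(61.2−-15.3) + 247.0 + 0.550×(81.9−61.2) = 332.59 kJ/kg
Q = 876 kW = 876 kJ/s = 52560 kJ/min
ṁ = Q/Δh = 52560 / 332.59 = 158.03 kg/min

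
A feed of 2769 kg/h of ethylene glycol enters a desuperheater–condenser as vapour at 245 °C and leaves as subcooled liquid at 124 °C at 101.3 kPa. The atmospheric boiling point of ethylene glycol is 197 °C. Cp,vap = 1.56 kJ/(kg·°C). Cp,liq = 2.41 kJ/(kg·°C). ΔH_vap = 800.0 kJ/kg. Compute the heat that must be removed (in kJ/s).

Q_c = 808 kJ/s

vapour 245→197 °C: -74.88 kJ/kg
condensation at 197 °C: -800 kJ/kg
liquid 197→124 °C: -175.93 kJ/kg
Δh = -74.88 + -800 + -175.93 = -1050.8 kJ/kg
Q = ṁ·Δh = 2769 kg/h × -1050.8 kJ/kg = -2.9097e+06 kJ/h
|Q| = 808.25 kW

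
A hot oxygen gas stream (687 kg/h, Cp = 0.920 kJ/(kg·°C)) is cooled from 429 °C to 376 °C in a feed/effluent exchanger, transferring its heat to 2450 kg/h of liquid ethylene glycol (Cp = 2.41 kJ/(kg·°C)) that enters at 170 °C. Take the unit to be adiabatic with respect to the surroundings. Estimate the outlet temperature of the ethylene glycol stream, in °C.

Heat released by hot stream: Q = 687 × 0.920 × (429 − 376) = 33498 kJ/h
Energy balance on cold side (adiabatic exchanger): Q = ṁ_c·Cp_c·(T_c,out − T_c,in)
T_c,out = 170 + 33498/(2450 × 2.41) = 175.67 °C

T_c,out = 176 °C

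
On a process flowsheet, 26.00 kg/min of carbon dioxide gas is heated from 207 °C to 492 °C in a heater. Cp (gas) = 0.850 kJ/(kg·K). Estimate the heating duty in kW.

Q = ṁ·Cp·ΔT = 26.00 × 0.850 × (492 − 207) = 6298.5 kJ/min
Converting: 6298.5 / 60 s = 104.97 kW

Q = 105 kW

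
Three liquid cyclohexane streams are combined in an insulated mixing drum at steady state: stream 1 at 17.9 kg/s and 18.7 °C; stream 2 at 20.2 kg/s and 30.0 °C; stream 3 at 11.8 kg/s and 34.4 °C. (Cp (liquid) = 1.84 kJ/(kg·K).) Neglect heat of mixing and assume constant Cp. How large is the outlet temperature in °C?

T_out = 27.0 °C

Energy balance with Q = 0: Σ ṁᵢCp,ᵢ(T_out − Tᵢ) = 0
T_out = Σ ṁᵢCp,ᵢTᵢ / Σ ṁᵢCp,ᵢ
      = 2477.8 / 91.816 = 26.987 °C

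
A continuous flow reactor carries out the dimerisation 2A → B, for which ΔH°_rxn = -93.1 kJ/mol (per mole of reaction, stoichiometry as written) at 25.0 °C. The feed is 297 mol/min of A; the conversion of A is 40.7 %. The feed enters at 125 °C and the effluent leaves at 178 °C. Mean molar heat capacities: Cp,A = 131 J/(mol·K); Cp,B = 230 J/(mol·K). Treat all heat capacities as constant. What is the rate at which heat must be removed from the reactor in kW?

Q_out = 64.3 kW

Extent of reaction ξ = 0.407 × 297 / 2 = 60.439 mol/min
Reaction term: ξ·ΔH°_rxn = 60.439 × -93.1 = -5626.9 kJ/min
Sensible, feed 125→25 °C: -3890.7 kJ/min
Outlet flows (mol/min): A 176.12, B 60.439
Sensible, products 25→178 °C: 5656.9 kJ/min
Q = ΔH = -3860.8 kJ/min = -64.346 kW
Heat removed = 64.346 kW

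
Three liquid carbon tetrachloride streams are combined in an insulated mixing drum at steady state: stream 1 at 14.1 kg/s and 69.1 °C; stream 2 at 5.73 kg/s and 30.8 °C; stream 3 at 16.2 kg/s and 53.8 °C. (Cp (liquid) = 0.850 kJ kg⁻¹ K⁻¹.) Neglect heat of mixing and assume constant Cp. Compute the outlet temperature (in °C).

T_out = 56.1 °C

Energy balance with Q = 0: Σ ṁᵢCp,ᵢ(T_out − Tᵢ) = 0
T_out = Σ ṁᵢCp,ᵢTᵢ / Σ ṁᵢCp,ᵢ
      = 1719 / 30.625 = 56.13 °C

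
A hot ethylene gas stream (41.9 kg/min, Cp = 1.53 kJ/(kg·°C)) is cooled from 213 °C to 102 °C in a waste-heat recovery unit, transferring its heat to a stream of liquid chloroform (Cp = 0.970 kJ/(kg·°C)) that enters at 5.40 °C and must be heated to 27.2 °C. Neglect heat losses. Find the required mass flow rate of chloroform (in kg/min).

Heat released by hot stream: Q = 41.9 × 1.53 × (213 − 102) = 7115.9 kJ/min
Energy balance on cold side (adiabatic exchanger): Q = ṁ_c·Cp_c·(T_c,out − T_c,in)
ṁ_c = 7115.9 / [0.970 × (27.2 − 5.40)] = 336.51 kg/min

ṁ_c = 337 kg/min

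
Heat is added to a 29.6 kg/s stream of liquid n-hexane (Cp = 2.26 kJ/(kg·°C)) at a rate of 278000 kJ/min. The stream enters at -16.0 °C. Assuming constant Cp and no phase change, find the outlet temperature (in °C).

Q = 278000 kJ/min = 4633.3 kJ/s
ΔT = Q/(ṁ·Cp) = 4633.3/(29.6×2.26) = 69.262 K
T_out = -16.0 + 69.262 = 53.262 °C

T_out = 53.3 °C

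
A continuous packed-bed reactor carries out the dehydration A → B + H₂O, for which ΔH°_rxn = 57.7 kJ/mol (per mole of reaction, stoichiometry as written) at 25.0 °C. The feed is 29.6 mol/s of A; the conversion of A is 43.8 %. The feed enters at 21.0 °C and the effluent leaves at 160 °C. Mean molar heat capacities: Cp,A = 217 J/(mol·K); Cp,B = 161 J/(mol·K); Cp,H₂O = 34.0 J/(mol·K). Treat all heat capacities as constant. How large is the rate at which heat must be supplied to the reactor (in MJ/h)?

Extent of reaction ξ = 0.438 × 29.6 = 12.965 mol/s
Reaction term: ξ·ΔH°_rxn = 12.965 × 57.7 = 748.07 kJ/s
Sensible, feed 21.0→25 °C: 25.693 kJ/s
Outlet flows (mol/s): A 16.635, B 12.965, H₂O 12.965
Sensible, products 25→160 °C: 828.63 kJ/s
Q = ΔH = 1602.4 kJ/s = 1602.4 kW
Heat supplied = 5768.6 MJ/h

Q_in = 5770 MJ/h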